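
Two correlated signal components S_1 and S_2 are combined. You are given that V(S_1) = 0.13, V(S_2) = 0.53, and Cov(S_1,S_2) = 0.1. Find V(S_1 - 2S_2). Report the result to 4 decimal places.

V(S_1 - 2S_2) = (1)²·V(S_1) + (-2)²·V(S_2) + 2·(1)·(-2)·Cov(S_1,S_2)
= 1·0.13 + 4·0.53 + -4·0.1 = 1.85

1.8500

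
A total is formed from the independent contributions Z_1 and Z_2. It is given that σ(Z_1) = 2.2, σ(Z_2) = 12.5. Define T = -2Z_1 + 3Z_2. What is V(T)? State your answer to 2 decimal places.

1425.61

V(Z_1) = 4.84, V(Z_2) = 156.25
By independence, V(T) = (-2)²V(Z_1) + (3)²V(Z_2)
= (-2)²·4.84 + (3)²·156.25 = 1425.61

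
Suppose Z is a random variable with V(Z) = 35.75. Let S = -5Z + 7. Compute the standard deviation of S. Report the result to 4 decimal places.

29.8957

V(-5Z + 7) = (-5)²·35.75 = 893.75
sd(S) = √893.75 ≈ 29.8957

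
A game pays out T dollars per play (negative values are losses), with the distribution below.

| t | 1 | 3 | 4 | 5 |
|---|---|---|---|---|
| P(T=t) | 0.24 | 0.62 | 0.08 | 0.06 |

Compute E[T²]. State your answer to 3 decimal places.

E[T²] = (1)²(0.24) + (3)²(0.62) + (4)²(0.08) + (5)²(0.06) = 8.6

8.600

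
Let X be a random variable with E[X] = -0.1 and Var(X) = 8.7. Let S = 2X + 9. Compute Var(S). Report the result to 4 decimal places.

Var(2X + 9) = (2)²·Var(X) = 4·8.7 = 34.8

34.8000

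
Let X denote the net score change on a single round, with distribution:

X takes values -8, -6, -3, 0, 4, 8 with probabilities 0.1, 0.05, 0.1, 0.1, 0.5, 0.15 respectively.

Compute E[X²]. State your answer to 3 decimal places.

E[X²] = (-8)²(0.1) + (-6)²(0.05) + (-3)²(0.1) + (0)²(0.1) + (4)²(0.5) + (8)²(0.15) = 26.7

26.700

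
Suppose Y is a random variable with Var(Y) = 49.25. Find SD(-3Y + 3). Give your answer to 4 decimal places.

21.0535

Var(-3Y + 3) = (-3)²·49.25 = 443.25
SD(-3Y + 3) = √443.25 ≈ 21.0535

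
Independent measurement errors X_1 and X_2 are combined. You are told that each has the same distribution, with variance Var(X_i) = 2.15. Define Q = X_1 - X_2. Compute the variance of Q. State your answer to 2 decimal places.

4.30

By independence, Var(Q) = (1)²Var(X_1) + (-1)²Var(X_2)
= (1)²·2.15 + (-1)²·2.15 = 4.3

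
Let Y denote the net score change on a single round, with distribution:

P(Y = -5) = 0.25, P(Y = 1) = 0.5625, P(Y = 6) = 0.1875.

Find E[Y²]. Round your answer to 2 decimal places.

E[Y²] = (-5)²(0.25) + (1)²(0.5625) + (6)²(0.1875) = 13.5625

13.56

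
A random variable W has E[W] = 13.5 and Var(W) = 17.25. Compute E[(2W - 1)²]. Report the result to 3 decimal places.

745.000

E[2W - 1] = 2·13.5 − 1 = 26
Var(2W - 1) = (2)²·17.25 = 69
E[(2W - 1)²] = Var((2W - 1)) + (E[(2W - 1)])² = 69 + (26)² = 745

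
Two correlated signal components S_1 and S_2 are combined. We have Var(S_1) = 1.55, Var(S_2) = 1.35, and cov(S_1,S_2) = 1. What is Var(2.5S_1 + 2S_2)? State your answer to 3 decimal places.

Var(2.5S_1 + 2S_2) = (2.5)²·Var(S_1) + (2)²·Var(S_2) + 2·(2.5)·(2)·cov(S_1,S_2)
= 6.25·1.55 + 4·1.35 + 10·1 = 25.0875

25.088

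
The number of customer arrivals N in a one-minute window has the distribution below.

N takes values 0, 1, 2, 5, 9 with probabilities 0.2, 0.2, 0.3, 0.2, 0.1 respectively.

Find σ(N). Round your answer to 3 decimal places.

2.685

E[N] = (0)(0.2) + (1)(0.2) + (2)(0.3) + (5)(0.2) + (9)(0.1) = 2.7
E[N²] = (0)²(0.2) + (1)²(0.2) + (2)²(0.3) + (5)²(0.2) + (9)²(0.1) = 14.5
var(N) = E[N²] − (E[N])² = 14.5 − (2.7)² = 7.21
σ(N) = √7.21 ≈ 2.685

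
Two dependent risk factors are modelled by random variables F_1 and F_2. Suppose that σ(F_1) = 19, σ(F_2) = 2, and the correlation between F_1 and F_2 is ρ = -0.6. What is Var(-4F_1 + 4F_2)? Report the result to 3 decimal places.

6569.600

Var(F_1) = (19)² = 361;  Var(F_2) = (2)² = 4
Cov(F_1,F_2) = ρ·σ(F_1)·σ(F_2) = -0.6·19·2 = -22.8
Var(-4F_1 + 4F_2) = (-4)²·Var(F_1) + (4)²·Var(F_2) + 2·(-4)·(4)·Cov(F_1,F_2)
= 16·361 + 16·4 + -32·-22.8 = 6569.6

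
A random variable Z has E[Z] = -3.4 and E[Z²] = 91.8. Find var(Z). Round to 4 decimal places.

var(Z) = 91.8 − (-3.4)² = 80.24

80.2400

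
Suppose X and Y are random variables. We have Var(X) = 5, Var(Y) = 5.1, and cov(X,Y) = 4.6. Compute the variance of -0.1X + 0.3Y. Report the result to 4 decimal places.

Var(-0.1X + 0.3Y) = (-0.1)²·Var(X) + (0.3)²·Var(Y) + 2·(-0.1)·(0.3)·cov(X,Y)
= 0.01·5 + 0.09·5.1 + -0.06·4.6 = 0.233

0.2330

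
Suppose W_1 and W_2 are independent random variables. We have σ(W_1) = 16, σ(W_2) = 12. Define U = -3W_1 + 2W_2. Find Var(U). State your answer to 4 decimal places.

2880.0000

Var(W_1) = 256, Var(W_2) = 144
By independence, Var(U) = (-3)²Var(W_1) + (2)²Var(W_2)
= (-3)²·256 + (2)²·144 = 2880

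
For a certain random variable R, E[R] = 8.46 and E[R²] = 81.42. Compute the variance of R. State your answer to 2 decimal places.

9.85

var(R) = 81.42 − (8.46)² = 9.8484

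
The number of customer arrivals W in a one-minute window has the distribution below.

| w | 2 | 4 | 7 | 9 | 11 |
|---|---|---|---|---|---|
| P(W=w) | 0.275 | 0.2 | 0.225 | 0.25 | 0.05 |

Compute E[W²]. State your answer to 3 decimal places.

E[W²] = (2)²(0.275) + (4)²(0.2) + (7)²(0.225) + (9)²(0.25) + (11)²(0.05) = 41.625

41.625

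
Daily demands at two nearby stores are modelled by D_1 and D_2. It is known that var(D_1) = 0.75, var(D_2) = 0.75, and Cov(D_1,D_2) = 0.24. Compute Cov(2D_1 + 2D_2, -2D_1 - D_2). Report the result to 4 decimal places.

Cov(2D_1 + 2D_2, -2D_1 - D_2) = (2)(-2)var(D_1) + (2)(-1)var(D_2) + [(2)(-1) + (2)(-2)]Cov(D_1,D_2)
= -4·0.75 + -2·0.75 + -6·0.24 = -5.94

-5.9400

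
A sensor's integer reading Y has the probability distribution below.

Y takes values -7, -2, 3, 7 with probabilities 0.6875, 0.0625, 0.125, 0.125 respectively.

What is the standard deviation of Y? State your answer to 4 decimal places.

5.2526

E[Y] = (-7)(0.6875) + (-2)(0.0625) + (3)(0.125) + (7)(0.125) = -3.6875
E[Y²] = (-7)²(0.6875) + (-2)²(0.0625) + (3)²(0.125) + (7)²(0.125) = 41.1875
var(Y) = E[Y²] − (E[Y])² = 41.1875 − (-3.6875)² = 27.58984375
sd(Y) = √27.58984375 ≈ 5.2526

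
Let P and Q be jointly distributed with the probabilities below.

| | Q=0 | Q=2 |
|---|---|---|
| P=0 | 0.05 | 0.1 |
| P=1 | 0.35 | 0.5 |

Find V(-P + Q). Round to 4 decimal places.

1.1275

E[P] = 0.85,  E[Q] = 1.2,  E[PQ] = 1
V(P) = 0.85 − (0.85)² = 0.1275;  V(Q) = 2.4 − (1.2)² = 0.96
Cov(P,Q) = 1 − (0.85)(1.2) = -0.02
V(-P + Q) = (-1)²·0.1275 + (1)²·0.96 + 2·(-1)·(1)·-0.02 = 1.1275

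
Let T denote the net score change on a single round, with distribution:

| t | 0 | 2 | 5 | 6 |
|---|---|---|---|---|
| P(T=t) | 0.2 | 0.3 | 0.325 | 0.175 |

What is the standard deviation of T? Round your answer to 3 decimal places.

2.213

E[T] = (0)(0.2) + (2)(0.3) + (5)(0.325) + (6)(0.175) = 3.275
E[T²] = (0)²(0.2) + (2)²(0.3) + (5)²(0.325) + (6)²(0.175) = 15.625
Var(T) = E[T²] − (E[T])² = 15.625 − (3.275)² = 4.899375
SD(T) = √4.899375 ≈ 2.213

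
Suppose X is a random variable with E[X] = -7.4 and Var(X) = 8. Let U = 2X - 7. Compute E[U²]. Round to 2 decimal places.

507.24

E[2X - 7] = 2·-7.4 − 7 = -21.8
Var(2X - 7) = (2)²·8 = 32
E[U²] = Var(U) + (E[U])² = 32 + (-21.8)² = 507.24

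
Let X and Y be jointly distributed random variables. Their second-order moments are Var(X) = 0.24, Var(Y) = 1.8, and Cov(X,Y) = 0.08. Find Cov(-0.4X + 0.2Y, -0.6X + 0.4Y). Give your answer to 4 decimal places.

Cov(-0.4X + 0.2Y, -0.6X + 0.4Y) = (-0.4)(-0.6)Var(X) + (0.2)(0.4)Var(Y) + [(-0.4)(0.4) + (0.2)(-0.6)]Cov(X,Y)
= 0.24·0.24 + 0.08·1.8 + -0.28·0.08 = 0.1792

0.1792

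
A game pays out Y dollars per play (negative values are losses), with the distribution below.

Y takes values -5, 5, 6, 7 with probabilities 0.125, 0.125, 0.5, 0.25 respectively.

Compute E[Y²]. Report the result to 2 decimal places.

E[Y²] = (-5)²(0.125) + (5)²(0.125) + (6)²(0.5) + (7)²(0.25) = 36.5

36.50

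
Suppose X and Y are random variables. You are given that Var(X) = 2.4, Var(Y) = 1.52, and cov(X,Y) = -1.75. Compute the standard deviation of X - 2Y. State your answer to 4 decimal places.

3.9345

Var(X - 2Y) = (1)²·Var(X) + (-2)²·Var(Y) + 2·(1)·(-2)·cov(X,Y)
= 1·2.4 + 4·1.52 + -4·-1.75 = 15.48
SD(X - 2Y) = √15.48 ≈ 3.9345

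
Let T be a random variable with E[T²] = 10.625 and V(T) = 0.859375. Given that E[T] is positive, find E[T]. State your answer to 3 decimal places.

3.125

(E[T])² = E[T²] − V(T) = 10.625 − 0.859375 = 9.765625
E[T] = √9.765625 = 3.125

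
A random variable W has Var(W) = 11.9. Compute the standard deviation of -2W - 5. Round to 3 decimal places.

Var(-2W - 5) = (-2)²·11.9 = 47.6
sd(-2W - 5) = √47.6 ≈ 6.899

6.899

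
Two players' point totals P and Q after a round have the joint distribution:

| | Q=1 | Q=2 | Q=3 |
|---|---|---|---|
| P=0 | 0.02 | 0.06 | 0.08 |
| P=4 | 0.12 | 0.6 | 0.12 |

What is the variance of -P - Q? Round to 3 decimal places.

2.084

E[P] = 3.36,  E[Q] = 2.06,  E[PQ] = 6.72
var(P) = 13.44 − (3.36)² = 2.1504;  var(Q) = 4.58 − (2.06)² = 0.3364
Cov(P,Q) = 6.72 − (3.36)(2.06) = -0.2016
var(-P - Q) = (-1)²·2.1504 + (-1)²·0.3364 + 2·(-1)·(-1)·-0.2016 = 2.0836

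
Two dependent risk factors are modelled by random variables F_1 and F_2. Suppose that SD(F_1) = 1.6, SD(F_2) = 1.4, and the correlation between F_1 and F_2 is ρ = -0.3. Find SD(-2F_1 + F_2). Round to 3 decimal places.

Var(F_1) = (1.6)² = 2.56;  Var(F_2) = (1.4)² = 1.96
Cov(F_1,F_2) = ρ·SD(F_1)·SD(F_2) = -0.3·1.6·1.4 = -0.672
Var(-2F_1 + F_2) = (-2)²·Var(F_1) + (1)²·Var(F_2) + 2·(-2)·(1)·Cov(F_1,F_2)
= 4·2.56 + 1·1.96 + -4·-0.672 = 14.888
SD(-2F_1 + F_2) = √14.888 ≈ 3.858

3.858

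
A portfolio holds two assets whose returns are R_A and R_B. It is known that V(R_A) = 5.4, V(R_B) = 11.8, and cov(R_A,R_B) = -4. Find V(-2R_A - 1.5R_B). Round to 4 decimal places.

V(-2R_A - 1.5R_B) = (-2)²·V(R_A) + (-1.5)²·V(R_B) + 2·(-2)·(-1.5)·cov(R_A,R_B)
= 4·5.4 + 2.25·11.8 + 6·-4 = 24.15

24.1500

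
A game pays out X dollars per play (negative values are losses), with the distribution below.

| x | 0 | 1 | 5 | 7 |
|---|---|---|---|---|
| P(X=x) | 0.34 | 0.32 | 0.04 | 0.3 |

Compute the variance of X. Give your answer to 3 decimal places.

E[X] = (0)(0.34) + (1)(0.32) + (5)(0.04) + (7)(0.3) = 2.62
E[X²] = (0)²(0.34) + (1)²(0.32) + (5)²(0.04) + (7)²(0.3) = 16.02
V(X) = E[X²] − (E[X])² = 16.02 − (2.62)² = 9.1556

9.156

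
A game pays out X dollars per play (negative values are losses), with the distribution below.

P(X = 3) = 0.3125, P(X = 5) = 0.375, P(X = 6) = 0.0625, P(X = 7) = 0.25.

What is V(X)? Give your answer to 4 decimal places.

E[X] = (3)(0.3125) + (5)(0.375) + (6)(0.0625) + (7)(0.25) = 4.9375
E[X²] = (3)²(0.3125) + (5)²(0.375) + (6)²(0.0625) + (7)²(0.25) = 26.6875
V(X) = E[X²] − (E[X])² = 26.6875 − (4.9375)² = 2.30859375

2.3086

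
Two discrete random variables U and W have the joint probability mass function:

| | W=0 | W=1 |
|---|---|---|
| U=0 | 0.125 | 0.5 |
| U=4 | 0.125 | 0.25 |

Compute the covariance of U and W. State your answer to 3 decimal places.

E[U] = 1.5,  E[W] = 0.75
E[UW] = 1
Cov(U,W) = E[UW] − E[U]E[W] = 1 − (1.5)(0.75) = -0.125

-0.125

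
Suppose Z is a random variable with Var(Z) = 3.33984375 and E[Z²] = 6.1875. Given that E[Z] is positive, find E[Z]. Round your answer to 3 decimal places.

(E[Z])² = E[Z²] − Var(Z) = 6.1875 − 3.33984375 = 2.84765625
E[Z] = √2.84765625 = 1.6875

1.688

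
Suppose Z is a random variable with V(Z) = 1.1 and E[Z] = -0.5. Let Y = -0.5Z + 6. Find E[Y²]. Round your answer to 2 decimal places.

E[-0.5Z + 6] = -0.5·-0.5 + 6 = 6.25
V(-0.5Z + 6) = (-0.5)²·1.1 = 0.275
E[Y²] = V(Y) + (E[Y])² = 0.275 + (6.25)² = 39.3375

39.34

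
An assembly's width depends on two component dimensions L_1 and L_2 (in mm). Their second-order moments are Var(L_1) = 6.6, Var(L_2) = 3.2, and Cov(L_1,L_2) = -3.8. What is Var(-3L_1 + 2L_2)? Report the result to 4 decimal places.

Var(-3L_1 + 2L_2) = (-3)²·Var(L_1) + (2)²·Var(L_2) + 2·(-3)·(2)·Cov(L_1,L_2)
= 9·6.6 + 4·3.2 + -12·-3.8 = 117.8

117.8000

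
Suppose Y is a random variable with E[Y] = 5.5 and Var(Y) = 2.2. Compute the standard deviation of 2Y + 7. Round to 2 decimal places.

Var(2Y + 7) = (2)²·2.2 = 8.8
σ(2Y + 7) = √8.8 ≈ 2.97

2.97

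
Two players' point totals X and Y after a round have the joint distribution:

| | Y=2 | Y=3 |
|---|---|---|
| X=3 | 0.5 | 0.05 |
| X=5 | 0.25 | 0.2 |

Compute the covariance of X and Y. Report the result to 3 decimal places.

E[X] = 3.9,  E[Y] = 2.25
E[XY] = 8.95
Cov(X,Y) = E[XY] − E[X]E[Y] = 8.95 − (3.9)(2.25) = 0.175

0.175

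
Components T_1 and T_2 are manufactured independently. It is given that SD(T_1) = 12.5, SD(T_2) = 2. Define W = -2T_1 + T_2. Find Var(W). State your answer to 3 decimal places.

Var(T_1) = 156.25, Var(T_2) = 4
By independence, Var(W) = (-2)²Var(T_1) + (1)²Var(T_2)
= (-2)²·156.25 + (1)²·4 = 629

629.000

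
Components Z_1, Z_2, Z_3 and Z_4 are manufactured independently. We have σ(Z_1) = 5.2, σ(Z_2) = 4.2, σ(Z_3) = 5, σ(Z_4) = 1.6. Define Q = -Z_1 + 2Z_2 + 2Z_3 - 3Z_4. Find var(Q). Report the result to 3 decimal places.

220.640

var(Z_1) = 27.04, var(Z_2) = 17.64, var(Z_3) = 25, var(Z_4) = 2.56
By independence, var(Q) = (-1)²var(Z_1) + (2)²var(Z_2) + (2)²var(Z_3) + (-3)²var(Z_4)
= (-1)²·27.04 + (2)²·17.64 + (2)²·25 + (-3)²·2.56 = 220.64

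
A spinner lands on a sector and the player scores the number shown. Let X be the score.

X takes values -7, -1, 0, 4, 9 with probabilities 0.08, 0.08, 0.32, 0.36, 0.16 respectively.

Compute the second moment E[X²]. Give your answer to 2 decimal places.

22.72

E[X²] = (-7)²(0.08) + (-1)²(0.08) + (0)²(0.32) + (4)²(0.36) + (9)²(0.16) = 22.72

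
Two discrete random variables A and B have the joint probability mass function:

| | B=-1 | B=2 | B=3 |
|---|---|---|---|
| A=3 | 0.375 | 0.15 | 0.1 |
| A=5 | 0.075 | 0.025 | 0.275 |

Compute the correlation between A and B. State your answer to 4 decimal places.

0.4606

E[A] = 3.75,  E[B] = 1.025
E[AB] = 4.675
Cov(A,B) = E[AB] − E[A]E[B] = 4.675 − (3.75)(1.025) = 0.83125
Var(A) = 0.9375,  Var(B) = 3.474375
ρ = 0.83125 / √(0.9375·3.474375) ≈ 0.4606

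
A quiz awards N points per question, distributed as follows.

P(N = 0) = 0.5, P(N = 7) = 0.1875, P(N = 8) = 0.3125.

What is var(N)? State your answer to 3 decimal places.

14.652

E[N] = (0)(0.5) + (7)(0.1875) + (8)(0.3125) = 3.8125
E[N²] = (0)²(0.5) + (7)²(0.1875) + (8)²(0.3125) = 29.1875
var(N) = E[N²] − (E[N])² = 29.1875 − (3.8125)² = 14.65234375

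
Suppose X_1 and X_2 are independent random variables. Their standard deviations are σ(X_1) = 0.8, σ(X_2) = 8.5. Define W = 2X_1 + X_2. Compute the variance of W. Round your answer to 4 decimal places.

74.8100

Var(X_1) = 0.64, Var(X_2) = 72.25
By independence, Var(W) = (2)²Var(X_1) + (1)²Var(X_2)
= (2)²·0.64 + (1)²·72.25 = 74.81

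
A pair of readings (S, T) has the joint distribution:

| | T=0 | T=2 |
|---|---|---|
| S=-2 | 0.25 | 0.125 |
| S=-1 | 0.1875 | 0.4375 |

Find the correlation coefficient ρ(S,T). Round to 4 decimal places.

E[S] = -1.375,  E[T] = 1.125
E[ST] = -1.375
cov(S,T) = E[ST] − E[S]E[T] = -1.375 − (-1.375)(1.125) = 0.171875
Var(S) = 0.234375,  Var(T) = 0.984375
ρ = 0.171875 / √(0.234375·0.984375) ≈ 0.3578

0.3578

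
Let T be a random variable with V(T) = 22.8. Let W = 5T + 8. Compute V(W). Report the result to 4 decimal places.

570.0000

V(5T + 8) = (5)²·V(T) = 25·22.8 = 570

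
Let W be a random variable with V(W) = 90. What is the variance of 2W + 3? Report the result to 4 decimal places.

V(2W + 3) = (2)²·V(W) = 4·90 = 360

360.0000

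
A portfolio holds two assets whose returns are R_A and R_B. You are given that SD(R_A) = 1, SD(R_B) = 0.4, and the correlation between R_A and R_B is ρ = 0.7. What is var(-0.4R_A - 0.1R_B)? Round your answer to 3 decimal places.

0.184

var(R_A) = (1)² = 1;  var(R_B) = (0.4)² = 0.16
Cov(R_A,R_B) = ρ·SD(R_A)·SD(R_B) = 0.7·1·0.4 = 0.28
var(-0.4R_A - 0.1R_B) = (-0.4)²·var(R_A) + (-0.1)²·var(R_B) + 2·(-0.4)·(-0.1)·Cov(R_A,R_B)
= 0.16·1 + 0.01·0.16 + 0.08·0.28 = 0.184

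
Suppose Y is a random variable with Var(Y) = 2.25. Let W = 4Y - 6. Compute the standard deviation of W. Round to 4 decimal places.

Var(4Y - 6) = (4)²·2.25 = 36
SD(W) = √36 ≈ 6.0000

6.0000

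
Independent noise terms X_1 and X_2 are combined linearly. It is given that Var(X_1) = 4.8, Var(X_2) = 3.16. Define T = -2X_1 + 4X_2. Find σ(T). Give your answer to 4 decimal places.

By independence, Var(T) = (-2)²Var(X_1) + (4)²Var(X_2)
= (-2)²·4.8 + (4)²·3.16 = 69.76
σ(T) = √69.76 ≈ 8.3522

8.3522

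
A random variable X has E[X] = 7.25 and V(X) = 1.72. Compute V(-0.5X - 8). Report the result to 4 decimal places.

V(-0.5X - 8) = (-0.5)²·V(X) = 0.25·1.72 = 0.43

0.4300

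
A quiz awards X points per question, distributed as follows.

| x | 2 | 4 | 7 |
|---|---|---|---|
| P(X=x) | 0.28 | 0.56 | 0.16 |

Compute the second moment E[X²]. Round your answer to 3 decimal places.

E[X²] = (2)²(0.28) + (4)²(0.56) + (7)²(0.16) = 17.92

17.920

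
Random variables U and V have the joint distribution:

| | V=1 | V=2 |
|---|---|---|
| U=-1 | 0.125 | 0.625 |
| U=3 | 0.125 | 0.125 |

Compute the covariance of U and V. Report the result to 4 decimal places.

-0.2500

E[U] = 0,  E[V] = 1.75
E[UV] = -0.25
cov(U,V) = E[UV] − E[U]E[V] = -0.25 − (0)(1.75) = -0.25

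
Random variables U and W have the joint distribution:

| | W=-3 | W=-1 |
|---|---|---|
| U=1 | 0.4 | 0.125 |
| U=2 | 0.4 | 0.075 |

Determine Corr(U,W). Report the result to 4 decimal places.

E[U] = 1.475,  E[W] = -2.6
E[UW] = -3.875
cov(U,W) = E[UW] − E[U]E[W] = -3.875 − (1.475)(-2.6) = -0.04
var(U) = 0.249375,  var(W) = 0.64
ρ = -0.04 / √(0.249375·0.64) ≈ -0.1001

-0.1001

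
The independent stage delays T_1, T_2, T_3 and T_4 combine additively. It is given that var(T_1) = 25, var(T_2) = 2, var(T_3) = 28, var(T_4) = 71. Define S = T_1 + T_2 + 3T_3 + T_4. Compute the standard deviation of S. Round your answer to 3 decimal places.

18.708

By independence, var(S) = (1)²var(T_1) + (1)²var(T_2) + (3)²var(T_3) + (1)²var(T_4)
= (1)²·25 + (1)²·2 + (3)²·28 + (1)²·71 = 350
SD(S) = √350 ≈ 18.708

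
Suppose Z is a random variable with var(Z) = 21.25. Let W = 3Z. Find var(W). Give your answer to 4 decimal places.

var(3Z) = (3)²·var(Z) = 9·21.25 = 191.25

191.2500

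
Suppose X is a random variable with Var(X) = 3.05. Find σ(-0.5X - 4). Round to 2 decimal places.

Var(-0.5X - 4) = (-0.5)²·3.05 = 0.7625
σ(-0.5X - 4) = √0.7625 ≈ 0.87

0.87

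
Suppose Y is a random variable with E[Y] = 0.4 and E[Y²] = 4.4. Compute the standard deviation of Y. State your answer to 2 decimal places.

var(Y) = 4.4 − (0.4)² = 4.24
SD(Y) = √4.24 ≈ 2.06

2.06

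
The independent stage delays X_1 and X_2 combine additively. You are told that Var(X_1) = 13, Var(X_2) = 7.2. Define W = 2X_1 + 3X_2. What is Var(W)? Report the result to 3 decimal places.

116.800

By independence, Var(W) = (2)²Var(X_1) + (3)²Var(X_2)
= (2)²·13 + (3)²·7.2 = 116.8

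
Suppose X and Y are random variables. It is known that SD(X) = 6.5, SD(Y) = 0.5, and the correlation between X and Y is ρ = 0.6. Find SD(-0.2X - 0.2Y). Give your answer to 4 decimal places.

1.3624

V(X) = (6.5)² = 42.25;  V(Y) = (0.5)² = 0.25
cov(X,Y) = ρ·SD(X)·SD(Y) = 0.6·6.5·0.5 = 1.95
V(-0.2X - 0.2Y) = (-0.2)²·V(X) + (-0.2)²·V(Y) + 2·(-0.2)·(-0.2)·cov(X,Y)
= 0.04·42.25 + 0.04·0.25 + 0.08·1.95 = 1.856
SD(-0.2X - 0.2Y) = √1.856 ≈ 1.3624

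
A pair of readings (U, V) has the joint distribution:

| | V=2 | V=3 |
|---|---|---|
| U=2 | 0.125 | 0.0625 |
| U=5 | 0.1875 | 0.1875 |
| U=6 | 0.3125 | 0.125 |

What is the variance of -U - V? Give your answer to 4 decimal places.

2.3125

E[U] = 4.875,  E[V] = 2.375,  E[UV] = 11.5625
var(U) = 25.875 − (4.875)² = 2.109375;  var(V) = 5.875 − (2.375)² = 0.234375
cov(U,V) = 11.5625 − (4.875)(2.375) = -0.015625
var(-U - V) = (-1)²·2.109375 + (-1)²·0.234375 + 2·(-1)·(-1)·-0.015625 = 2.3125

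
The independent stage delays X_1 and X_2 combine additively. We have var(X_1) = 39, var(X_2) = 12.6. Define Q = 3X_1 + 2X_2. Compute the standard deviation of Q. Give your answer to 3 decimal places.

By independence, var(Q) = (3)²var(X_1) + (2)²var(X_2)
= (3)²·39 + (2)²·12.6 = 401.4
SD(Q) = √401.4 ≈ 20.035

20.035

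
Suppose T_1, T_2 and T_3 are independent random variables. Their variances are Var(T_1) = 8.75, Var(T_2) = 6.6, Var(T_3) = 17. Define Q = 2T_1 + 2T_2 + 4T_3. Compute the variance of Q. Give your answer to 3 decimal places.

333.400

By independence, Var(Q) = (2)²Var(T_1) + (2)²Var(T_2) + (4)²Var(T_3)
= (2)²·8.75 + (2)²·6.6 + (4)²·17 = 333.4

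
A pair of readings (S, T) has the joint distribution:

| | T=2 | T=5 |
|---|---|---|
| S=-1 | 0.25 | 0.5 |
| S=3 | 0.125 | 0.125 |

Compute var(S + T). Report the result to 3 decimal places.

E[S] = 0,  E[T] = 3.875,  E[ST] = -0.375
var(S) = 3 − (0)² = 3;  var(T) = 17.125 − (3.875)² = 2.109375
Cov(S,T) = -0.375 − (0)(3.875) = -0.375
var(S + T) = (1)²·3 + (1)²·2.109375 + 2·(1)·(1)·-0.375 = 4.359375

4.359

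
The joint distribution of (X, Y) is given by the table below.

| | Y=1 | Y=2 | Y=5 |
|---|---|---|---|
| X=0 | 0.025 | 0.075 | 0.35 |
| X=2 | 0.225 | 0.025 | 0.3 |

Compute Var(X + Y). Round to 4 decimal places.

3.1600

E[X] = 1.1,  E[Y] = 3.7,  E[XY] = 3.55
Var(X) = 2.2 − (1.1)² = 0.99;  Var(Y) = 16.9 − (3.7)² = 3.21
Cov(X,Y) = 3.55 − (1.1)(3.7) = -0.52
Var(X + Y) = (1)²·0.99 + (1)²·3.21 + 2·(1)·(1)·-0.52 = 3.16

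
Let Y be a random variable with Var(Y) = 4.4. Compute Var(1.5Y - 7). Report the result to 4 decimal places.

Var(1.5Y - 7) = (1.5)²·Var(Y) = 2.25·4.4 = 9.9

9.9000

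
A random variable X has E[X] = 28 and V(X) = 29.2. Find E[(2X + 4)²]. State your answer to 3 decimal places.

3716.800

E[2X + 4] = 2·28 + 4 = 60
V(2X + 4) = (2)²·29.2 = 116.8
E[(2X + 4)²] = V((2X + 4)) + (E[(2X + 4)])² = 116.8 + (60)² = 3716.8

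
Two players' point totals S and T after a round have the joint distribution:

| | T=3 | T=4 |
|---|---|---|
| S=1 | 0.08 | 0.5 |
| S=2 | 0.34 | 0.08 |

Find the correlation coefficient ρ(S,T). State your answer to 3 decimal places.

-0.672

E[S] = 1.42,  E[T] = 3.58
E[ST] = 4.92
Cov(S,T) = E[ST] − E[S]E[T] = 4.92 − (1.42)(3.58) = -0.1636
Var(S) = 0.2436,  Var(T) = 0.2436
ρ = -0.1636 / √(0.2436·0.2436) ≈ -0.672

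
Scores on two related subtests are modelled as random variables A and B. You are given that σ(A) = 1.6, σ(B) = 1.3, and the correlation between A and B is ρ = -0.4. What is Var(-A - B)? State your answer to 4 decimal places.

2.5860

Var(A) = (1.6)² = 2.56;  Var(B) = (1.3)² = 1.69
cov(A,B) = ρ·σ(A)·σ(B) = -0.4·1.6·1.3 = -0.832
Var(-A - B) = (-1)²·Var(A) + (-1)²·Var(B) + 2·(-1)·(-1)·cov(A,B)
= 1·2.56 + 1·1.69 + 2·-0.832 = 2.586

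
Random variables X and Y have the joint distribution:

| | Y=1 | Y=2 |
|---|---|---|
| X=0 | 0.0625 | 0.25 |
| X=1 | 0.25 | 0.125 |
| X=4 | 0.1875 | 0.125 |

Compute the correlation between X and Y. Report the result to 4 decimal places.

E[X] = 1.625,  E[Y] = 1.5
E[XY] = 2.25
Cov(X,Y) = E[XY] − E[X]E[Y] = 2.25 − (1.625)(1.5) = -0.1875
var(X) = 2.734375,  var(Y) = 0.25
ρ = -0.1875 / √(2.734375·0.25) ≈ -0.2268

-0.2268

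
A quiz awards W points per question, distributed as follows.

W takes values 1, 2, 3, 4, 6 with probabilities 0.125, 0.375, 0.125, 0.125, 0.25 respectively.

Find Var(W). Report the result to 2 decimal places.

E[W] = (1)(0.125) + (2)(0.375) + (3)(0.125) + (4)(0.125) + (6)(0.25) = 3.25
E[W²] = (1)²(0.125) + (2)²(0.375) + (3)²(0.125) + (4)²(0.125) + (6)²(0.25) = 13.75
Var(W) = E[W²] − (E[W])² = 13.75 − (3.25)² = 3.1875

3.19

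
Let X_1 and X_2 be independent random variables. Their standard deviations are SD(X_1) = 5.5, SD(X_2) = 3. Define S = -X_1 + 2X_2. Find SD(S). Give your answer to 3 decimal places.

Var(X_1) = 30.25, Var(X_2) = 9
By independence, Var(S) = (-1)²Var(X_1) + (2)²Var(X_2)
= (-1)²·30.25 + (2)²·9 = 66.25
SD(S) = √66.25 ≈ 8.139

8.139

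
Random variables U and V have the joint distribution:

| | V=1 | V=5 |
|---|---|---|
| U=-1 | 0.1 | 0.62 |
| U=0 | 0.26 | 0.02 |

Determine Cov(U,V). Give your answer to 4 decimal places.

E[U] = -0.72,  E[V] = 3.56
E[UV] = -3.2
Cov(U,V) = E[UV] − E[U]E[V] = -3.2 − (-0.72)(3.56) = -0.6368

-0.6368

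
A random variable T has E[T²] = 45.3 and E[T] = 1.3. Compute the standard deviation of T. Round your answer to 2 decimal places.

Var(T) = 45.3 − (1.3)² = 43.61
SD(T) = √43.61 ≈ 6.60

6.60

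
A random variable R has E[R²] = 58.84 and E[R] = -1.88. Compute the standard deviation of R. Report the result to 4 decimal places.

Var(R) = 58.84 − (-1.88)² = 55.3056
sd(R) = √55.3056 ≈ 7.4368

7.4368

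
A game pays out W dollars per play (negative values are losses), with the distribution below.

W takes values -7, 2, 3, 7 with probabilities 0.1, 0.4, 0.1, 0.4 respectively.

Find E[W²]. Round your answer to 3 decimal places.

E[W²] = (-7)²(0.1) + (2)²(0.4) + (3)²(0.1) + (7)²(0.4) = 27

27.000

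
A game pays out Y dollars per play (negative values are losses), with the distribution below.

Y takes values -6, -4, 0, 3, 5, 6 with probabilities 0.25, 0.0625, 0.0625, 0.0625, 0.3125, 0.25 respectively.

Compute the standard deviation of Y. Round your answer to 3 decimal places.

E[Y] = (-6)(0.25) + (-4)(0.0625) + (0)(0.0625) + (3)(0.0625) + (5)(0.3125) + (6)(0.25) = 1.5
E[Y²] = (-6)²(0.25) + (-4)²(0.0625) + (0)²(0.0625) + (3)²(0.0625) + (5)²(0.3125) + (6)²(0.25) = 27.375
V(Y) = E[Y²] − (E[Y])² = 27.375 − (1.5)² = 25.125
sd(Y) = √25.125 ≈ 5.012

5.012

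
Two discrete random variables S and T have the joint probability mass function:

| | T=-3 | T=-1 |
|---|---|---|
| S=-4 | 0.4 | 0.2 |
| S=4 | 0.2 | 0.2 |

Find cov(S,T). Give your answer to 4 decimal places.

E[S] = -0.8,  E[T] = -2.2
E[ST] = 2.4
cov(S,T) = E[ST] − E[S]E[T] = 2.4 − (-0.8)(-2.2) = 0.64

0.6400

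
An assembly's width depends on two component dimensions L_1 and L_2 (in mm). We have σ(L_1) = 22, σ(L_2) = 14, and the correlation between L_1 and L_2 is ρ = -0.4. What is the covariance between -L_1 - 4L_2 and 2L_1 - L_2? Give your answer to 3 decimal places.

678.400

var(L_1) = (22)² = 484;  var(L_2) = (14)² = 196
Cov(L_1,L_2) = ρ·σ(L_1)·σ(L_2) = -0.4·22·14 = -123.2
Cov(-L_1 - 4L_2, 2L_1 - L_2) = (-1)(2)var(L_1) + (-4)(-1)var(L_2) + [(-1)(-1) + (-4)(2)]Cov(L_1,L_2)
= -2·484 + 4·196 + -7·-123.2 = 678.4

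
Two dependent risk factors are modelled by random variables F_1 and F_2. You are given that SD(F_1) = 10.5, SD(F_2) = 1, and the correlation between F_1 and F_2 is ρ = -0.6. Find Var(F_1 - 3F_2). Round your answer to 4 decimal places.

Var(F_1) = (10.5)² = 110.25;  Var(F_2) = (1)² = 1
Cov(F_1,F_2) = ρ·SD(F_1)·SD(F_2) = -0.6·10.5·1 = -6.3
Var(F_1 - 3F_2) = (1)²·Var(F_1) + (-3)²·Var(F_2) + 2·(1)·(-3)·Cov(F_1,F_2)
= 1·110.25 + 9·1 + -6·-6.3 = 157.05

157.0500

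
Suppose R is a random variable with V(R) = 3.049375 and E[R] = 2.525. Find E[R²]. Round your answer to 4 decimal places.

E[R²] = V(R) + (E[R])² = 3.049375 + (2.525)² = 9.425

9.4250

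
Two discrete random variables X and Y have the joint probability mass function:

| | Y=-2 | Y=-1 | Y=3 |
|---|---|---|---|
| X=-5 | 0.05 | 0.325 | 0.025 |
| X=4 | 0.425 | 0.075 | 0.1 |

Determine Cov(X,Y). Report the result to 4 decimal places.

E[X] = 0.4,  E[Y] = -0.975
E[XY] = -0.75
Cov(X,Y) = E[XY] − E[X]E[Y] = -0.75 − (0.4)(-0.975) = -0.36

-0.3600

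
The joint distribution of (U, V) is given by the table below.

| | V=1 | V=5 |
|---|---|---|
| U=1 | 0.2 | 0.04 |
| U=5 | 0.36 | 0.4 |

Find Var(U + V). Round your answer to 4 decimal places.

E[U] = 4.04,  E[V] = 2.76,  E[UV] = 12.2
Var(U) = 19.24 − (4.04)² = 2.9184;  Var(V) = 11.56 − (2.76)² = 3.9424
Cov(U,V) = 12.2 − (4.04)(2.76) = 1.0496
Var(U + V) = (1)²·2.9184 + (1)²·3.9424 + 2·(1)·(1)·1.0496 = 8.96

8.9600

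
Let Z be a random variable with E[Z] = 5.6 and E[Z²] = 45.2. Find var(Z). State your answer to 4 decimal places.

13.8400

var(Z) = 45.2 − (5.6)² = 13.84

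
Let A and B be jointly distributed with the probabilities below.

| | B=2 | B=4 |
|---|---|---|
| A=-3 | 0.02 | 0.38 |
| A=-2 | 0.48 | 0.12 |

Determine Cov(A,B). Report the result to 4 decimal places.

-0.3600

E[A] = -2.4,  E[B] = 3
E[AB] = -7.56
Cov(A,B) = E[AB] − E[A]E[B] = -7.56 − (-2.4)(3) = -0.36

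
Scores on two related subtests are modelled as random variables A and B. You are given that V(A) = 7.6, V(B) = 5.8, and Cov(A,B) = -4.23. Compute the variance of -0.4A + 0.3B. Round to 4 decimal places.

2.7532

V(-0.4A + 0.3B) = (-0.4)²·V(A) + (0.3)²·V(B) + 2·(-0.4)·(0.3)·Cov(A,B)
= 0.16·7.6 + 0.09·5.8 + -0.24·-4.23 = 2.7532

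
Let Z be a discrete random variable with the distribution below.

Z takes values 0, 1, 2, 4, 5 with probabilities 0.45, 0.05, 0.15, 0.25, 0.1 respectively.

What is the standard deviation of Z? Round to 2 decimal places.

1.93

E[Z] = (0)(0.45) + (1)(0.05) + (2)(0.15) + (4)(0.25) + (5)(0.1) = 1.85
E[Z²] = (0)²(0.45) + (1)²(0.05) + (2)²(0.15) + (4)²(0.25) + (5)²(0.1) = 7.15
var(Z) = E[Z²] − (E[Z])² = 7.15 − (1.85)² = 3.7275
σ(Z) = √3.7275 ≈ 1.93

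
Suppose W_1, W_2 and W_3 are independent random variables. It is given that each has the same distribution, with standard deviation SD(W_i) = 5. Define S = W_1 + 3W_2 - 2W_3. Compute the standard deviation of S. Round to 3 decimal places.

18.708

var(W_i) = (5)² = 25
By independence, var(S) = (1)²var(W_1) + (3)²var(W_2) + (-2)²var(W_3)
= (1)²·25 + (3)²·25 + (-2)²·25 = 350
SD(S) = √350 ≈ 18.708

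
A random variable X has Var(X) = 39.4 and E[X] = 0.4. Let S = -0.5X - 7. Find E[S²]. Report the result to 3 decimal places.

E[-0.5X - 7] = -0.5·0.4 − 7 = -7.2
Var(-0.5X - 7) = (-0.5)²·39.4 = 9.85
E[S²] = Var(S) + (E[S])² = 9.85 + (-7.2)² = 61.69

61.690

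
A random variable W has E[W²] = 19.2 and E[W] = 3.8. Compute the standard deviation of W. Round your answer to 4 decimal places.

2.1817

V(W) = 19.2 − (3.8)² = 4.76
sd(W) = √4.76 ≈ 2.1817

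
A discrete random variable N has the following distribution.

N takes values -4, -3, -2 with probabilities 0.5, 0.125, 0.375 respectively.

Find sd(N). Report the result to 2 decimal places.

E[N] = (-4)(0.5) + (-3)(0.125) + (-2)(0.375) = -3.125
E[N²] = (-4)²(0.5) + (-3)²(0.125) + (-2)²(0.375) = 10.625
var(N) = E[N²] − (E[N])² = 10.625 − (-3.125)² = 0.859375
sd(N) = √0.859375 ≈ 0.93

0.93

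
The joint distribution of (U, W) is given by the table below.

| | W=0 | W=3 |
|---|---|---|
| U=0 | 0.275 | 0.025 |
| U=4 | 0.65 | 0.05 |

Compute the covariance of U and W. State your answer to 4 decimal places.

-0.0300

E[U] = 2.8,  E[W] = 0.225
E[UW] = 0.6
Cov(U,W) = E[UW] − E[U]E[W] = 0.6 − (2.8)(0.225) = -0.03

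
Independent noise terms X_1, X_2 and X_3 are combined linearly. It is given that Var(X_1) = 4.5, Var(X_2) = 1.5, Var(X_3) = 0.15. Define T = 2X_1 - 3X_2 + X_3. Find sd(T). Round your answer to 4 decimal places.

5.6258

By independence, Var(T) = (2)²Var(X_1) + (-3)²Var(X_2) + (1)²Var(X_3)
= (2)²·4.5 + (-3)²·1.5 + (1)²·0.15 = 31.65
sd(T) = √31.65 ≈ 5.6258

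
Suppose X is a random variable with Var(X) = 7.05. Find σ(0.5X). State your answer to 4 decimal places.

1.3276

Var(0.5X) = (0.5)²·7.05 = 1.7625
σ(0.5X) = √1.7625 ≈ 1.3276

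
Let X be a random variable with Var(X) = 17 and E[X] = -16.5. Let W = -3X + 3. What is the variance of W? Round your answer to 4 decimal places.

153.0000

Var(-3X + 3) = (-3)²·Var(X) = 9·17 = 153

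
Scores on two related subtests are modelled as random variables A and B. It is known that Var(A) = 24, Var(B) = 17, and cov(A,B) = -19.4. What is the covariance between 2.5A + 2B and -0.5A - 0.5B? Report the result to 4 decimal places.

cov(2.5A + 2B, -0.5A - 0.5B) = (2.5)(-0.5)Var(A) + (2)(-0.5)Var(B) + [(2.5)(-0.5) + (2)(-0.5)]cov(A,B)
= -1.25·24 + -1·17 + -2.25·-19.4 = -3.35

-3.3500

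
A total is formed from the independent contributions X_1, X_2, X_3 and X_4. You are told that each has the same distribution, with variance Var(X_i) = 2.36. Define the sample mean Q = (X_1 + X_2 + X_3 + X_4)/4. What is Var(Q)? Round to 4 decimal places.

By independence, Var(Q) = (0.25)²Var(X_1) + (0.25)²Var(X_2) + (0.25)²Var(X_3) + (0.25)²Var(X_4)
= (0.25)²·2.36 + (0.25)²·2.36 + (0.25)²·2.36 + (0.25)²·2.36 = 0.59

0.5900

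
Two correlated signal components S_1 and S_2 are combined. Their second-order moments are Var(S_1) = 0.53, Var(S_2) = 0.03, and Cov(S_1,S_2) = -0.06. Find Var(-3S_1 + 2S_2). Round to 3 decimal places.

Var(-3S_1 + 2S_2) = (-3)²·Var(S_1) + (2)²·Var(S_2) + 2·(-3)·(2)·Cov(S_1,S_2)
= 9·0.53 + 4·0.03 + -12·-0.06 = 5.61

5.610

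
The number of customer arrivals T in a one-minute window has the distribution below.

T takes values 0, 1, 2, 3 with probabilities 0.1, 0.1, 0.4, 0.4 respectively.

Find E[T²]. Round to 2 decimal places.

5.30

E[T²] = (0)²(0.1) + (1)²(0.1) + (2)²(0.4) + (3)²(0.4) = 5.3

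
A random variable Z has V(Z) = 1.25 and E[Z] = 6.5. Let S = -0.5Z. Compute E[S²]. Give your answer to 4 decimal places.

10.8750

E[-0.5Z] = -0.5·6.5 = -3.25
V(-0.5Z) = (-0.5)²·1.25 = 0.3125
E[S²] = V(S) + (E[S])² = 0.3125 + (-3.25)² = 10.875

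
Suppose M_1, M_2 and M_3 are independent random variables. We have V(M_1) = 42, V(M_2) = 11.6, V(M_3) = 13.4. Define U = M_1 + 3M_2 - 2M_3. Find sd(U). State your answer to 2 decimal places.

By independence, V(U) = (1)²V(M_1) + (3)²V(M_2) + (-2)²V(M_3)
= (1)²·42 + (3)²·11.6 + (-2)²·13.4 = 200
sd(U) = √200 ≈ 14.14

14.14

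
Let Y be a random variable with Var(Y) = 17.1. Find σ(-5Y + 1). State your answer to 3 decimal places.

Var(-5Y + 1) = (-5)²·17.1 = 427.5
σ(-5Y + 1) = √427.5 ≈ 20.676

20.676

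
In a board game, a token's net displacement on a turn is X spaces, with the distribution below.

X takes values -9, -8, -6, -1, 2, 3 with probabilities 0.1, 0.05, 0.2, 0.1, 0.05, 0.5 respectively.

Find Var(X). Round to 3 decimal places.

22.300

E[X] = (-9)(0.1) + (-8)(0.05) + (-6)(0.2) + (-1)(0.1) + (2)(0.05) + (3)(0.5) = -1
E[X²] = (-9)²(0.1) + (-8)²(0.05) + (-6)²(0.2) + (-1)²(0.1) + (2)²(0.05) + (3)²(0.5) = 23.3
Var(X) = E[X²] − (E[X])² = 23.3 − (-1)² = 22.3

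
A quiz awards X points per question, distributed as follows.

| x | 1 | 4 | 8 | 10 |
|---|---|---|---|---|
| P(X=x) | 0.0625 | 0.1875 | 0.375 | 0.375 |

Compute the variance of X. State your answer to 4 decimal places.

E[X] = (1)(0.0625) + (4)(0.1875) + (8)(0.375) + (10)(0.375) = 7.5625
E[X²] = (1)²(0.0625) + (4)²(0.1875) + (8)²(0.375) + (10)²(0.375) = 64.5625
V(X) = E[X²] − (E[X])² = 64.5625 − (7.5625)² = 7.37109375

7.3711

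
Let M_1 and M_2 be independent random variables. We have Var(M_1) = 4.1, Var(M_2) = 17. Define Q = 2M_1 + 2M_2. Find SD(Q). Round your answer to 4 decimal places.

By independence, Var(Q) = (2)²Var(M_1) + (2)²Var(M_2)
= (2)²·4.1 + (2)²·17 = 84.4
SD(Q) = √84.4 ≈ 9.1869

9.1869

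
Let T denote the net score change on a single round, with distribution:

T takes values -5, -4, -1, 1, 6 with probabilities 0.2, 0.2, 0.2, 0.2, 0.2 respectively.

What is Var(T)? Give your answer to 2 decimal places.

15.44

E[T] = (-5)(0.2) + (-4)(0.2) + (-1)(0.2) + (1)(0.2) + (6)(0.2) = -0.6
E[T²] = (-5)²(0.2) + (-4)²(0.2) + (-1)²(0.2) + (1)²(0.2) + (6)²(0.2) = 15.8
Var(T) = E[T²] − (E[T])² = 15.8 − (-0.6)² = 15.44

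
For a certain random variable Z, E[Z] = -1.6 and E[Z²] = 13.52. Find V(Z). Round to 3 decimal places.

10.960

V(Z) = 13.52 − (-1.6)² = 10.96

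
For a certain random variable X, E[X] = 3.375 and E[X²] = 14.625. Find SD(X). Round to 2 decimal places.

Var(X) = 14.625 − (3.375)² = 3.234375
SD(X) = √3.234375 ≈ 1.80

1.80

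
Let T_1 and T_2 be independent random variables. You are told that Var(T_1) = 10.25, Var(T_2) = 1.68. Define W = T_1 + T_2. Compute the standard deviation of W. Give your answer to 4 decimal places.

3.4540

By independence, Var(W) = (1)²Var(T_1) + (1)²Var(T_2)
= (1)²·10.25 + (1)²·1.68 = 11.93
σ(W) = √11.93 ≈ 3.4540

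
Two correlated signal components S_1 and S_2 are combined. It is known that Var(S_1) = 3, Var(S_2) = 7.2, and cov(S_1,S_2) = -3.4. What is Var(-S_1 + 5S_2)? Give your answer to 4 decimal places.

217.0000

Var(-S_1 + 5S_2) = (-1)²·Var(S_1) + (5)²·Var(S_2) + 2·(-1)·(5)·cov(S_1,S_2)
= 1·3 + 25·7.2 + -10·-3.4 = 217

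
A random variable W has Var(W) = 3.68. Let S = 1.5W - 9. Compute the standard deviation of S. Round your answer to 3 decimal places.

2.877

Var(1.5W - 9) = (1.5)²·3.68 = 8.28
SD(S) = √8.28 ≈ 2.877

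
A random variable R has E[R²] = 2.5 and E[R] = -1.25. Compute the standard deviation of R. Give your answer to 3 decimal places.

V(R) = 2.5 − (-1.25)² = 0.9375
SD(R) = √0.9375 ≈ 0.968

0.968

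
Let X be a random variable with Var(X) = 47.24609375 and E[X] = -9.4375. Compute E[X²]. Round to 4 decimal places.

E[X²] = Var(X) + (E[X])² = 47.24609375 + (-9.4375)² = 136.3125

136.3125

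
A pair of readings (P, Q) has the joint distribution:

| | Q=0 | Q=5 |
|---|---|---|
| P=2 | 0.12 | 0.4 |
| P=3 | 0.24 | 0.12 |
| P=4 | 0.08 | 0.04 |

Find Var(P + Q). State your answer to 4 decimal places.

5.2800

E[P] = 2.6,  E[Q] = 2.8,  E[PQ] = 6.6
Var(P) = 7.24 − (2.6)² = 0.48;  Var(Q) = 14 − (2.8)² = 6.16
Cov(P,Q) = 6.6 − (2.6)(2.8) = -0.68
Var(P + Q) = (1)²·0.48 + (1)²·6.16 + 2·(1)·(1)·-0.68 = 5.28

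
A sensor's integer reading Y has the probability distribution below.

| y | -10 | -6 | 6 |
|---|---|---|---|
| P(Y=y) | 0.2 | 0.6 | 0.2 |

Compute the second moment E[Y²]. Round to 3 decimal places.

E[Y²] = (-10)²(0.2) + (-6)²(0.6) + (6)²(0.2) = 48.8

48.800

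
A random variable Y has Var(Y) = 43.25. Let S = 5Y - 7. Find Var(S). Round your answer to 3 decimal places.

Var(5Y - 7) = (5)²·Var(Y) = 25·43.25 = 1081.25

1081.250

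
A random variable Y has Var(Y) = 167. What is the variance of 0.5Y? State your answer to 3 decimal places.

Var(0.5Y) = (0.5)²·Var(Y) = 0.25·167 = 41.75

41.750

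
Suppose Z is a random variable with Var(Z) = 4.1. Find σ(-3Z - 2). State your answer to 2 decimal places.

Var(-3Z - 2) = (-3)²·4.1 = 36.9
σ(-3Z - 2) = √36.9 ≈ 6.07

6.07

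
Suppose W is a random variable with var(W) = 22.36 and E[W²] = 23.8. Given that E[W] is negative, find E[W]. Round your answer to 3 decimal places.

-1.200

(E[W])² = E[W²] − var(W) = 23.8 − 22.36 = 1.44
E[W] = −√1.44 = -1.2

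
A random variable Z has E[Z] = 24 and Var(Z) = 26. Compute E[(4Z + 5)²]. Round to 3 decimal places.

10617.000

E[4Z + 5] = 4·24 + 5 = 101
Var(4Z + 5) = (4)²·26 = 416
E[(4Z + 5)²] = Var((4Z + 5)) + (E[(4Z + 5)])² = 416 + (101)² = 10617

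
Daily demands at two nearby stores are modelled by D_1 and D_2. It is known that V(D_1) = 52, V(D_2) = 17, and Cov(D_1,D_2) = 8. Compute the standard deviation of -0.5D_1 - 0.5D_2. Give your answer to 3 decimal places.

4.610

V(-0.5D_1 - 0.5D_2) = (-0.5)²·V(D_1) + (-0.5)²·V(D_2) + 2·(-0.5)·(-0.5)·Cov(D_1,D_2)
= 0.25·52 + 0.25·17 + 0.5·8 = 21.25
sd(-0.5D_1 - 0.5D_2) = √21.25 ≈ 4.610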